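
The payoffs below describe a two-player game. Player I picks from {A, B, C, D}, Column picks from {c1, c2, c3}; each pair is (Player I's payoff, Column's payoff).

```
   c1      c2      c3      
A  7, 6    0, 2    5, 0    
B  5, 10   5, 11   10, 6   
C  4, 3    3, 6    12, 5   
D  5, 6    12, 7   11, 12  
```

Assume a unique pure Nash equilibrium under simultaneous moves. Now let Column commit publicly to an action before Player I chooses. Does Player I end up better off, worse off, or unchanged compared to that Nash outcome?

better off

Solve by backward induction (Column leads).
- c1: Player I compares 7, 5, 4, 5 and picks A; Column would get 6.
- c2: Player I compares 0, 5, 3, 12 and picks D; Column would get 7.
- c3: Player I compares 5, 10, 12, 11 and picks C; Column would get 5.
Maximizing over 6, 7, 5, Column chooses c2. Subgame-perfect outcome: (D, c2) with payoffs (12, 7).
Under simultaneous play:
Player I's best replies: c1→A; c2→D; c3→C.
Column's best replies: A→c1; B→c2; C→c2; D→c3.
The unique mutual best reply is (A, c1), giving (7, 6).
Player I earns 12 sequentially versus 7 at the Nash outcome: better off.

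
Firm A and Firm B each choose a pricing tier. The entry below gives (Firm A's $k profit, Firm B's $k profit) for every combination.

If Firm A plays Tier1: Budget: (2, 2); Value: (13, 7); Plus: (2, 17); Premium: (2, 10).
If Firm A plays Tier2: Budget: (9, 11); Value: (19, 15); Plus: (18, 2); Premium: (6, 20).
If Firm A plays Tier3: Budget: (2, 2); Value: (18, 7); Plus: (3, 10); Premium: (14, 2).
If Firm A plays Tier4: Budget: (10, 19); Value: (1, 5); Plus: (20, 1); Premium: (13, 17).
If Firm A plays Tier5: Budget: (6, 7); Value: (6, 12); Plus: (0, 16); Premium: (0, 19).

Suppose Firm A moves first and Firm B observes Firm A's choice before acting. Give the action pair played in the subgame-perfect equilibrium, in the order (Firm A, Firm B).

Backward induction with Firm A moving first.
- Tier1 → Firm B plays Plus (best of 2, 7, 17, 10); Firm A gets 2.
- Tier2 → Firm B plays Premium (best of 11, 15, 2, 20); Firm A gets 6.
- Tier3 → Firm B plays Plus (best of 2, 7, 10, 2); Firm A gets 3.
- Tier4 → Firm B plays Budget (best of 19, 5, 1, 17); Firm A gets 10.
- Tier5 → Firm B plays Premium (best of 7, 12, 16, 19); Firm A gets 0.
Among 2, 6, 3, 10, 0, the best is 10 at Tier4. Subgame-perfect outcome: (Tier4, Budget) with payoffs (10, 19).

(Tier4, Budget)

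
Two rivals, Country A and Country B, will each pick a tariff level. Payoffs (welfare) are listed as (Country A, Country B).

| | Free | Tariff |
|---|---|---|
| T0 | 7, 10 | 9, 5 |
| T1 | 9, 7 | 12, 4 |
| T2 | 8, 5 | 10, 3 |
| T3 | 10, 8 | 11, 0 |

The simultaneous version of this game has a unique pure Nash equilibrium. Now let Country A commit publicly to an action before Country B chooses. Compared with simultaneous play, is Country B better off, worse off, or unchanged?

unchanged

Backward induction with Country A moving first.
- T0 → Country B plays Free (best of 10, 5); Country A gets 7.
- T1 → Country B plays Free (best of 7, 4); Country A gets 9.
- T2 → Country B plays Free (best of 5, 3); Country A gets 8.
- T3 → Country B plays Free (best of 8, 0); Country A gets 10.
Among 7, 9, 8, 10, the best is 10 at T3. Subgame-perfect outcome: (T3, Free) with payoffs (10, 8).
Under simultaneous play:
Country A's best replies: Free→T3; Tariff→T1.
Country B's best replies: T0→Free; T1→Free; T2→Free; T3→Free.
Only (T3, Free) has each player best-responding; Nash payoffs (10, 8).
Country B earns 8 sequentially versus 8 at the Nash outcome: unchanged.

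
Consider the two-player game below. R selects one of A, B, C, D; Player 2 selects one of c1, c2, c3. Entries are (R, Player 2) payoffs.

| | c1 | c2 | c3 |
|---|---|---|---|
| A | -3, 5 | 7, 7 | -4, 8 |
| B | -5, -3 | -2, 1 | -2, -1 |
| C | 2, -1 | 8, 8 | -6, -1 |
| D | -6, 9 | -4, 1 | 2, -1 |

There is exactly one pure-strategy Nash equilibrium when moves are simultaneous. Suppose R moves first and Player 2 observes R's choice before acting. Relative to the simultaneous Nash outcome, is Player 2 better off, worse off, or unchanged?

unchanged

Backward induction with R moving first.
- A: BR = c3, leader payoff -4.
- B: BR = c2, leader payoff -2.
- C: BR = c2, leader payoff 8.
- D: BR = c1, leader payoff -6.
R's induced payoffs are -4, -2, 8, -6, so R commits to C. Subgame-perfect outcome: (C, c2) with payoffs (8, 8).
Under simultaneous play:
R's best replies: c1→C; c2→C; c3→D.
Player 2's best replies: A→c3; B→c2; C→c2; D→c1.
The unique mutual best reply is (C, c2), giving (8, 8).
Player 2 earns 8 sequentially versus 8 at the Nash outcome: unchanged.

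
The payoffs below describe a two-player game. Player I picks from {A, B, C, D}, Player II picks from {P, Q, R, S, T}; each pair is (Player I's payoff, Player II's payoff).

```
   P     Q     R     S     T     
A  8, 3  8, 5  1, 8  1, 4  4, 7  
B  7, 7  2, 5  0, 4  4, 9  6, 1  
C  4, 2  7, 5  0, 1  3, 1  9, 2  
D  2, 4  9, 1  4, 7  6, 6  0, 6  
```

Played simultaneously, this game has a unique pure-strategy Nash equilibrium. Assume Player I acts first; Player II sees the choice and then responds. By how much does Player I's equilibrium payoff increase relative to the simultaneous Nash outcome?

Backward induction with Player I moving first.
- A: Player II compares 3, 5, 8, 4, 7 and picks R; Player I would get 1.
- B: Player II compares 7, 5, 4, 9, 1 and picks S; Player I would get 4.
- C: Player II compares 2, 5, 1, 1, 2 and picks Q; Player I would get 7.
- D: Player II compares 4, 1, 7, 6, 6 and picks R; Player I would get 4.
Player I's induced payoffs are 1, 4, 7, 4, so Player I commits to C. Subgame-perfect outcome: (C, Q) with payoffs (7, 5).
Now find the simultaneous Nash equilibrium.
Player I's best replies: P→A; Q→D; R→D; S→D; T→C.
Player II's best replies: A→R; B→S; C→Q; D→R.
The unique mutual best reply is (D, R), giving (4, 7).
Player I's commitment gain: 7 − 4 = 3.

3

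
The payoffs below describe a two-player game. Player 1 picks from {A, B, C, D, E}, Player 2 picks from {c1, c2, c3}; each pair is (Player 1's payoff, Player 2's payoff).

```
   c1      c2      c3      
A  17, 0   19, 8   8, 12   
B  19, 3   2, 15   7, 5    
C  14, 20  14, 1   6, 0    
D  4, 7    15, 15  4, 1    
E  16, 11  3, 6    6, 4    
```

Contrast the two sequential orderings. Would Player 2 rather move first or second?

first

If Player 1 leads: Player 2's best replies are A→c3, B→c2, C→c1, D→c2, E→c1; Player 1's induced payoffs 8, 2, 14, 15, 16; outcome (E, c1), payoffs (16, 11).
If Player 2 leads: Player 1's best replies are c1→B, c2→A, c3→A; Player 2's induced payoffs 3, 8, 12; outcome (A, c3), payoffs (8, 12).
Player 2 gets 12 moving first and 11 moving second, so Player 2 prefers to move first.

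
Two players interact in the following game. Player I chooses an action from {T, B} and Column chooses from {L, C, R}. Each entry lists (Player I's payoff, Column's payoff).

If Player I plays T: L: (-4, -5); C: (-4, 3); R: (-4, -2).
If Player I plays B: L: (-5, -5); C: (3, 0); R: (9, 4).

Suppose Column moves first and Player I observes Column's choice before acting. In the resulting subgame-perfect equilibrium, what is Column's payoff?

Backward induction with Column moving first.
- L: BR = T, leader payoff -5.
- C: BR = B, leader payoff 0.
- R: BR = B, leader payoff 4.
Among -5, 0, 4, the best is 4 at R. Subgame-perfect outcome: (B, R) with payoffs (9, 4).

4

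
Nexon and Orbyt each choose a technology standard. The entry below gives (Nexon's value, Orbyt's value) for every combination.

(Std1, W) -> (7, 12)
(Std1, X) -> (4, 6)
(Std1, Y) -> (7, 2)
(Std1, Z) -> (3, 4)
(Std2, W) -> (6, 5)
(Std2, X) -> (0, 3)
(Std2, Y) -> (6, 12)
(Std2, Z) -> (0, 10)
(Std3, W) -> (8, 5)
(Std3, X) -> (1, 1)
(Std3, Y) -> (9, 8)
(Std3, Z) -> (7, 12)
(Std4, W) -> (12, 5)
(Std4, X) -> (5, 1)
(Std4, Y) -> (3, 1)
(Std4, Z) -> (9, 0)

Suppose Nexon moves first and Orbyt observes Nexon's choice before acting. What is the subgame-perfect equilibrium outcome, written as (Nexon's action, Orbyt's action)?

(Std4, W)

Work backward from Orbyt's decision.
- Std1: Orbyt compares 12, 6, 2, 4 and picks W; Nexon would get 7.
- Std2: Orbyt compares 5, 3, 12, 10 and picks Y; Nexon would get 6.
- Std3: Orbyt compares 5, 1, 8, 12 and picks Z; Nexon would get 7.
- Std4: Orbyt compares 5, 1, 1, 0 and picks W; Nexon would get 12.
Maximizing over 7, 6, 7, 12, Nexon chooses Std4. Subgame-perfect outcome: (Std4, W) with payoffs (12, 5).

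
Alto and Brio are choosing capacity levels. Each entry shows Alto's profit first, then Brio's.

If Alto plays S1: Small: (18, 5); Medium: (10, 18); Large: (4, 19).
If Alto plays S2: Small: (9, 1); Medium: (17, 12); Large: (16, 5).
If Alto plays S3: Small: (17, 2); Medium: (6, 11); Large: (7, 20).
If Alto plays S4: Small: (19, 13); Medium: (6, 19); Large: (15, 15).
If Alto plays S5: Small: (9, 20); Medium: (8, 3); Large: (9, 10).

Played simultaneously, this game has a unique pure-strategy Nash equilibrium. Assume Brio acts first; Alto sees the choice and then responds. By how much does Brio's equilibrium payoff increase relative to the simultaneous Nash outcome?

1

Backward induction with Brio moving first.
- Small: BR = S4, leader payoff 13.
- Medium: BR = S2, leader payoff 12.
- Large: BR = S2, leader payoff 5.
Among 13, 12, 5, the best is 13 at Small. Subgame-perfect outcome: (S4, Small) with payoffs (19, 13).
Now find the simultaneous Nash equilibrium.
Alto's best replies: Small→S4; Medium→S2; Large→S2.
Brio's best replies: S1→Large; S2→Medium; S3→Large; S4→Medium; S5→Small.
Only (S2, Medium) has each player best-responding; Nash payoffs (17, 12).
Brio's commitment gain: 13 − 12 = 1.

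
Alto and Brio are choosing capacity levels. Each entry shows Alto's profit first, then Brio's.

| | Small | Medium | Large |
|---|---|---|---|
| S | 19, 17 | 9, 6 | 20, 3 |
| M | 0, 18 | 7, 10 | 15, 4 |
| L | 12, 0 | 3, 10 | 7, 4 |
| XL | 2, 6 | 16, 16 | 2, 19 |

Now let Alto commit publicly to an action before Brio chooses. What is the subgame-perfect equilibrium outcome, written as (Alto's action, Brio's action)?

Solve by backward induction (Alto leads).
- S: Brio compares 17, 6, 3 and picks Small; Alto would get 19.
- M: Brio compares 18, 10, 4 and picks Small; Alto would get 0.
- L: Brio compares 0, 10, 4 and picks Medium; Alto would get 3.
- XL: Brio compares 6, 16, 19 and picks Large; Alto would get 2.
Among 19, 0, 3, 2, the best is 19 at S. Subgame-perfect outcome: (S, Small) with payoffs (19, 17).

(S, Small)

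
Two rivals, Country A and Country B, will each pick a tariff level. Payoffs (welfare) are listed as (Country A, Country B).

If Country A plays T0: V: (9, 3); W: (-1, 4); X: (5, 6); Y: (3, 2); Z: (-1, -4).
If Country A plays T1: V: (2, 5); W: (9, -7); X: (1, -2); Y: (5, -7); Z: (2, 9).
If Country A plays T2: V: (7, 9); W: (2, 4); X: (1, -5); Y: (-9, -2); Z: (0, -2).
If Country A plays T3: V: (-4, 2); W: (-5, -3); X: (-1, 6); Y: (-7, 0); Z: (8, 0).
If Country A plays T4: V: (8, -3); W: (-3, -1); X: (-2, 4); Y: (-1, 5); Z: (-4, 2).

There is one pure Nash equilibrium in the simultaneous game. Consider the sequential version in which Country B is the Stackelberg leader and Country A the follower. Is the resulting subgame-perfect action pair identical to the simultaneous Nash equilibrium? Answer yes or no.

yes

Work backward from Country A's decision.
- V: BR = T0, leader payoff 3.
- W: BR = T1, leader payoff -7.
- X: BR = T0, leader payoff 6.
- Y: BR = T1, leader payoff -7.
- Z: BR = T3, leader payoff 0.
Maximizing over 3, -7, 6, -7, 0, Country B chooses X. Subgame-perfect outcome: (T0, X) with payoffs (5, 6).
Under simultaneous play:
Country A's best replies: V→T0; W→T1; X→T0; Y→T1; Z→T3.
Country B's best replies: T0→X; T1→Z; T2→V; T3→X; T4→Y.
Only (T0, X) has each player best-responding; Nash payoffs (5, 6).
Sequential outcome (T0, X) coincides with the Nash profile (T0, X).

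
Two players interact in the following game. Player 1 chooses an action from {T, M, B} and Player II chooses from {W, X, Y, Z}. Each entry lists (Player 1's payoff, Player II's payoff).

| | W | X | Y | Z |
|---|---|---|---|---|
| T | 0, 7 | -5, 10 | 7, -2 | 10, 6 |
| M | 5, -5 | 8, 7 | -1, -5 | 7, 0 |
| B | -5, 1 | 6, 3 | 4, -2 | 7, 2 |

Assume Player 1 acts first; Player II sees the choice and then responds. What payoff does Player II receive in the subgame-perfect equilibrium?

Work backward from Player II's decision.
- T: Player II compares 7, 10, -2, 6 and picks X; Player 1 would get -5.
- M: Player II compares -5, 7, -5, 0 and picks X; Player 1 would get 8.
- B: Player II compares 1, 3, -2, 2 and picks X; Player 1 would get 6.
Player 1's induced payoffs are -5, 8, 6, so Player 1 commits to M. Subgame-perfect outcome: (M, X) with payoffs (8, 7).

7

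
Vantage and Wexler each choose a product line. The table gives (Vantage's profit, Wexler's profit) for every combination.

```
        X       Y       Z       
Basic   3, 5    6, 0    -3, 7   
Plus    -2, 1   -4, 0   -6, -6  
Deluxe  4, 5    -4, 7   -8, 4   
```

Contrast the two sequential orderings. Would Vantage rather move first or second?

If Vantage leads: Wexler's best replies are Basic→Z, Plus→X, Deluxe→Y; Vantage's induced payoffs -3, -2, -4; outcome (Plus, X), payoffs (-2, 1).
If Wexler leads: Vantage's best replies are X→Deluxe, Y→Basic, Z→Basic; Wexler's induced payoffs 5, 0, 7; outcome (Basic, Z), payoffs (-3, 7).
Vantage gets -2 moving first and -3 moving second, so Vantage prefers to move first.

first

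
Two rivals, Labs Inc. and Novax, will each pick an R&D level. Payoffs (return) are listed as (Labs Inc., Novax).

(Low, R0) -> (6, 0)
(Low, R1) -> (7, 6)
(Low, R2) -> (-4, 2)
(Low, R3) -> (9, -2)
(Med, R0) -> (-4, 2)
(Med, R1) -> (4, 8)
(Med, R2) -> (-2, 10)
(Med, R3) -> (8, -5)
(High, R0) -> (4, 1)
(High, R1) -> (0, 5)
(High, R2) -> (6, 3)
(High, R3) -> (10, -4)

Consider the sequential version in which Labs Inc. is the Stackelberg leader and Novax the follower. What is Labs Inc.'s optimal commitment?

Low

Novax best-responds to each possible Labs Inc. move:
- Low → Novax plays R1 (best of 0, 6, 2, -2); Labs Inc. gets 7.
- Med → Novax plays R2 (best of 2, 8, 10, -5); Labs Inc. gets -2.
- High → Novax plays R1 (best of 1, 5, 3, -4); Labs Inc. gets 0.
Labs Inc.'s induced payoffs are 7, -2, 0, so Labs Inc. commits to Low. Subgame-perfect outcome: (Low, R1) with payoffs (7, 6).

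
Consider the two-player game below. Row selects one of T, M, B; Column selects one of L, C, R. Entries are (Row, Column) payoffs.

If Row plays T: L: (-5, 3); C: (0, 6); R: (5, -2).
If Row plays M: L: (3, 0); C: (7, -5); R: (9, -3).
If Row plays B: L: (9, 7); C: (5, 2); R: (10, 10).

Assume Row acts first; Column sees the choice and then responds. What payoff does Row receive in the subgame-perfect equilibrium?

Column best-responds to each possible Row move:
- T: BR = C, leader payoff 0.
- M: BR = L, leader payoff 3.
- B: BR = R, leader payoff 10.
Among 0, 3, 10, the best is 10 at B. Subgame-perfect outcome: (B, R) with payoffs (10, 10).

10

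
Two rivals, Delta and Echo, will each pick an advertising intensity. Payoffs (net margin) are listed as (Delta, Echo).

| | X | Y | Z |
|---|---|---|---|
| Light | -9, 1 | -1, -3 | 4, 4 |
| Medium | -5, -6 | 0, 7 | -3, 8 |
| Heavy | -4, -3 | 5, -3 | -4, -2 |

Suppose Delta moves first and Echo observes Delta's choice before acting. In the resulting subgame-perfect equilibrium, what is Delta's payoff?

Solve by backward induction (Delta leads).
- Light: BR = Z, leader payoff 4.
- Medium: BR = Z, leader payoff -3.
- Heavy: BR = Z, leader payoff -4.
Maximizing over 4, -3, -4, Delta chooses Light. Subgame-perfect outcome: (Light, Z) with payoffs (4, 4).

4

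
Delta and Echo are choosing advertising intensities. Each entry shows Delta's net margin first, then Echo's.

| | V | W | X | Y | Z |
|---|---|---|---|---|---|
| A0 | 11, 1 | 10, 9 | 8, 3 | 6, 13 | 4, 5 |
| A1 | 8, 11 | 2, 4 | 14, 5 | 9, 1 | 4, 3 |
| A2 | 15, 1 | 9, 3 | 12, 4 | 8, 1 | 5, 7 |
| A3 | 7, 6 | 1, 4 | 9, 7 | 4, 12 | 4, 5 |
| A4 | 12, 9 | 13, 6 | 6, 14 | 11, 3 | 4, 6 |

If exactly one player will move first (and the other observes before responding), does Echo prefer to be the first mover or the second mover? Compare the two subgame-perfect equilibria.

If Delta leads: Echo's best replies are A0→Y, A1→V, A2→Z, A3→Y, A4→X; Delta's induced payoffs 6, 8, 5, 4, 6; outcome (A1, V), payoffs (8, 11).
If Echo leads: Delta's best replies are V→A2, W→A4, X→A1, Y→A4, Z→A2; Echo's induced payoffs 1, 6, 5, 3, 7; outcome (A2, Z), payoffs (5, 7).
Echo gets 7 moving first and 11 moving second, so Echo prefers to move second.

second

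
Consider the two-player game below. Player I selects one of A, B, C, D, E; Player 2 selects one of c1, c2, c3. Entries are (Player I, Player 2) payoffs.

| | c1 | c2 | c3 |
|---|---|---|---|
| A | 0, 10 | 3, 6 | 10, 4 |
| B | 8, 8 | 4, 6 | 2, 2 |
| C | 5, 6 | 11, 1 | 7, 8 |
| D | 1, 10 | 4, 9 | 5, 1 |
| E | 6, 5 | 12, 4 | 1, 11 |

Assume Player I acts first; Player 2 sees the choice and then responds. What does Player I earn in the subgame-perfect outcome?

8

Backward induction with Player I moving first.
- A: Player 2 compares 10, 6, 4 and picks c1; Player I would get 0.
- B: Player 2 compares 8, 6, 2 and picks c1; Player I would get 8.
- C: Player 2 compares 6, 1, 8 and picks c3; Player I would get 7.
- D: Player 2 compares 10, 9, 1 and picks c1; Player I would get 1.
- E: Player 2 compares 5, 4, 11 and picks c3; Player I would get 1.
Player I's induced payoffs are 0, 8, 7, 1, 1, so Player I commits to B. Subgame-perfect outcome: (B, c1) with payoffs (8, 8).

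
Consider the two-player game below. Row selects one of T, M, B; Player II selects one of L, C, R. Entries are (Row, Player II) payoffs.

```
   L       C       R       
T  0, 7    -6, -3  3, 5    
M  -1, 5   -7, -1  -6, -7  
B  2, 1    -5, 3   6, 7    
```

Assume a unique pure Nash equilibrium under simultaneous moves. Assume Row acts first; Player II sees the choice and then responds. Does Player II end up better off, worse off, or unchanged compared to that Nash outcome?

unchanged

Work backward from Player II's decision.
- T: Player II compares 7, -3, 5 and picks L; Row would get 0.
- M: Player II compares 5, -1, -7 and picks L; Row would get -1.
- B: Player II compares 1, 3, 7 and picks R; Row would get 6.
Among 0, -1, 6, the best is 6 at B. Subgame-perfect outcome: (B, R) with payoffs (6, 7).
For the simultaneous game, intersect best replies.
Row's best replies: L→B; C→B; R→B.
Player II's best replies: T→L; M→L; B→R.
The unique mutual best reply is (B, R), giving (6, 7).
Player II earns 7 sequentially versus 7 at the Nash outcome: unchanged.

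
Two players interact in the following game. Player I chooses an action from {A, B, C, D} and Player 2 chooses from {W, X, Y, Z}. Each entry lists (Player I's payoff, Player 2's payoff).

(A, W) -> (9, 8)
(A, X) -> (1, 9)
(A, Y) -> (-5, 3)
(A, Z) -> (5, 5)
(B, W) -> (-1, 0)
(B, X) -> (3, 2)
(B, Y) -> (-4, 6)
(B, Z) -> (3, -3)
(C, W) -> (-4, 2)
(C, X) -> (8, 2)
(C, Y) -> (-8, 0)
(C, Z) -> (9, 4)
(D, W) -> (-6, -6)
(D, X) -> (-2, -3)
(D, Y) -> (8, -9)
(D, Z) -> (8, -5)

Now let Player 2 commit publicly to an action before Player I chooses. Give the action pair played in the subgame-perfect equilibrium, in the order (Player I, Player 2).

Player I best-responds to each possible Player 2 move:
- W: Player I compares 9, -1, -4, -6 and picks A; Player 2 would get 8.
- X: Player I compares 1, 3, 8, -2 and picks C; Player 2 would get 2.
- Y: Player I compares -5, -4, -8, 8 and picks D; Player 2 would get -9.
- Z: Player I compares 5, 3, 9, 8 and picks C; Player 2 would get 4.
Maximizing over 8, 2, -9, 4, Player 2 chooses W. Subgame-perfect outcome: (A, W) with payoffs (9, 8).

(A, W)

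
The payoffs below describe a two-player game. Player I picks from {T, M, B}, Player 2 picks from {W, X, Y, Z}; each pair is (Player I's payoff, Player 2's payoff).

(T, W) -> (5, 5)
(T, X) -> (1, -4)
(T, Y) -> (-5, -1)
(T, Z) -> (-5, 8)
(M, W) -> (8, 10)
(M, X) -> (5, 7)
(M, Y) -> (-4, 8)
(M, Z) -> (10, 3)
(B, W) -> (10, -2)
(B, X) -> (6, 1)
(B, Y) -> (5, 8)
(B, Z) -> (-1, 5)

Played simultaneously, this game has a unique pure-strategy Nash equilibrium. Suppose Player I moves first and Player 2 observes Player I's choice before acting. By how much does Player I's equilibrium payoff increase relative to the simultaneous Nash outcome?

3

Backward induction with Player I moving first.
- T: BR = Z, leader payoff -5.
- M: BR = W, leader payoff 8.
- B: BR = Y, leader payoff 5.
Player I's induced payoffs are -5, 8, 5, so Player I commits to M. Subgame-perfect outcome: (M, W) with payoffs (8, 10).
For the simultaneous game, intersect best replies.
Player I's best replies: W→B; X→B; Y→B; Z→M.
Player 2's best replies: T→Z; M→W; B→Y.
Only (B, Y) has each player best-responding; Nash payoffs (5, 8).
Player I's commitment gain: 8 − 5 = 3.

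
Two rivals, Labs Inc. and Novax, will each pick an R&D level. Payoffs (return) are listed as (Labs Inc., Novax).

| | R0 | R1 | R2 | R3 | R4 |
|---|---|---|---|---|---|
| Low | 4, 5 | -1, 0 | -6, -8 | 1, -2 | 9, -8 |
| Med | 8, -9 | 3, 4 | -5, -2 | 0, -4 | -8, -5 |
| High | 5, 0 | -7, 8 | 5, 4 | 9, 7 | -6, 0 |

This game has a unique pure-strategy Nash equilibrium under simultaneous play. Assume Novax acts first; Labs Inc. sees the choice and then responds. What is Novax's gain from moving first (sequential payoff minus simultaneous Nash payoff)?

Solve by backward induction (Novax leads).
- R0: BR = Med, leader payoff -9.
- R1: BR = Med, leader payoff 4.
- R2: BR = High, leader payoff 4.
- R3: BR = High, leader payoff 7.
- R4: BR = Low, leader payoff -8.
Novax's induced payoffs are -9, 4, 4, 7, -8, so Novax commits to R3. Subgame-perfect outcome: (High, R3) with payoffs (9, 7).
For the simultaneous game, intersect best replies.
Labs Inc.'s best replies: R0→Med; R1→Med; R2→High; R3→High; R4→Low.
Novax's best replies: Low→R0; Med→R1; High→R1.
Only (Med, R1) has each player best-responding; Nash payoffs (3, 4).
Novax's commitment gain: 7 − 4 = 3.

3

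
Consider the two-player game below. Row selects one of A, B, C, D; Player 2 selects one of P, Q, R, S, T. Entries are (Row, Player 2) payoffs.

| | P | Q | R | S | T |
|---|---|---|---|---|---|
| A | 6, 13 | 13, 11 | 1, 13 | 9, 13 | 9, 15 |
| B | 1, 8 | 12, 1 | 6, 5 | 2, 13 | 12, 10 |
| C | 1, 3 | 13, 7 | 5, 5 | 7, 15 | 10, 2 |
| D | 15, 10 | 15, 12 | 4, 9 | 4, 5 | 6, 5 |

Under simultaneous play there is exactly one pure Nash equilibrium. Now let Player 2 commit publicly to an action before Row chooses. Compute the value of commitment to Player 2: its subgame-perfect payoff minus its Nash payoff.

Work backward from Row's decision.
- P: BR = D, leader payoff 10.
- Q: BR = D, leader payoff 12.
- R: BR = B, leader payoff 5.
- S: BR = A, leader payoff 13.
- T: BR = B, leader payoff 10.
Maximizing over 10, 12, 5, 13, 10, Player 2 chooses S. Subgame-perfect outcome: (A, S) with payoffs (9, 13).
Now find the simultaneous Nash equilibrium.
Row's best replies: P→D; Q→D; R→B; S→A; T→B.
Player 2's best replies: A→T; B→S; C→S; D→Q.
Only (D, Q) has each player best-responding; Nash payoffs (15, 12).
Player 2's commitment gain: 13 − 12 = 1.

1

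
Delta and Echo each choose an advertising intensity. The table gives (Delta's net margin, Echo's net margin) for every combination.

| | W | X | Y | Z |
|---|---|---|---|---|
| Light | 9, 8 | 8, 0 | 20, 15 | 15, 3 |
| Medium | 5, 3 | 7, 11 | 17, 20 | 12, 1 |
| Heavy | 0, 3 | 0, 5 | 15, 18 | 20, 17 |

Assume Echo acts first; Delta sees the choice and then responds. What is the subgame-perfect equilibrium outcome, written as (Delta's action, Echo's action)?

(Heavy, Z)

Work backward from Delta's decision.
- W → Delta plays Light (best of 9, 5, 0); Echo gets 8.
- X → Delta plays Light (best of 8, 7, 0); Echo gets 0.
- Y → Delta plays Light (best of 20, 17, 15); Echo gets 15.
- Z → Delta plays Heavy (best of 15, 12, 20); Echo gets 17.
Maximizing over 8, 0, 15, 17, Echo chooses Z. Subgame-perfect outcome: (Heavy, Z) with payoffs (20, 17).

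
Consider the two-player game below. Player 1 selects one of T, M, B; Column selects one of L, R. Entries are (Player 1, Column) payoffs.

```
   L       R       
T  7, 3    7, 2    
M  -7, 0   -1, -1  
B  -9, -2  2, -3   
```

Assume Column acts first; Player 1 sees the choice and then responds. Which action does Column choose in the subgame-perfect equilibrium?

Player 1 best-responds to each possible Column move:
- L: BR = T, leader payoff 3.
- R: BR = T, leader payoff 2.
Column's induced payoffs are 3, 2, so Column commits to L. Subgame-perfect outcome: (T, L) with payoffs (7, 3).

L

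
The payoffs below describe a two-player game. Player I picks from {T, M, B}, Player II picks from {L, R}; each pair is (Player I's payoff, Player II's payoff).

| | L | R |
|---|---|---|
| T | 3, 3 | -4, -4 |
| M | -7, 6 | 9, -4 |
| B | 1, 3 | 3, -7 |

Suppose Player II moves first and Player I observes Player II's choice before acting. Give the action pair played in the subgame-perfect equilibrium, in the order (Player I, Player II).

Work backward from Player I's decision.
- L: BR = T, leader payoff 3.
- R: BR = M, leader payoff -4.
Player II's induced payoffs are 3, -4, so Player II commits to L. Subgame-perfect outcome: (T, L) with payoffs (3, 3).

(T, L)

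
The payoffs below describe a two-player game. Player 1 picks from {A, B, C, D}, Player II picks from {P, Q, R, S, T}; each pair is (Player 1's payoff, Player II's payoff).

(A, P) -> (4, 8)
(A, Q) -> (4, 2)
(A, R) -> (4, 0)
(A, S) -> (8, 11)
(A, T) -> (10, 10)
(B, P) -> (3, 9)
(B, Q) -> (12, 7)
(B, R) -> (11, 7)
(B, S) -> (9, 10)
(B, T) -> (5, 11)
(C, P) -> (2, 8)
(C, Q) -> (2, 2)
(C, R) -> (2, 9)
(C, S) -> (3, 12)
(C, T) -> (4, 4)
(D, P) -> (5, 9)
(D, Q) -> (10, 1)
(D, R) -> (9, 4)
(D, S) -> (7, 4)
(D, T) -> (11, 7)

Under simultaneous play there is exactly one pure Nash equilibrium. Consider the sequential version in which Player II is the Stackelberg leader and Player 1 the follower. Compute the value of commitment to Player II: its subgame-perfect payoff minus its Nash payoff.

Work backward from Player 1's decision.
- P → Player 1 plays D (best of 4, 3, 2, 5); Player II gets 9.
- Q → Player 1 plays B (best of 4, 12, 2, 10); Player II gets 7.
- R → Player 1 plays B (best of 4, 11, 2, 9); Player II gets 7.
- S → Player 1 plays B (best of 8, 9, 3, 7); Player II gets 10.
- T → Player 1 plays D (best of 10, 5, 4, 11); Player II gets 7.
Maximizing over 9, 7, 7, 10, 7, Player II chooses S. Subgame-perfect outcome: (B, S) with payoffs (9, 10).
Under simultaneous play:
Player 1's best replies: P→D; Q→B; R→B; S→B; T→D.
Player II's best replies: A→S; B→T; C→S; D→P.
Only (D, P) has each player best-responding; Nash payoffs (5, 9).
Player II's commitment gain: 10 − 9 = 1.

1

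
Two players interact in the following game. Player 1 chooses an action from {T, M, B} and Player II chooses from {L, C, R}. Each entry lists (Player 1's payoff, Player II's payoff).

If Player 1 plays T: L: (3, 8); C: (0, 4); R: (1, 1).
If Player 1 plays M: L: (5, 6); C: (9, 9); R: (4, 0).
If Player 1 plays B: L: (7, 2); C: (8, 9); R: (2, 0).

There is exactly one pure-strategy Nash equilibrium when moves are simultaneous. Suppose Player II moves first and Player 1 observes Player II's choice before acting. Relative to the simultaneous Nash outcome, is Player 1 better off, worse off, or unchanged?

Work backward from Player 1's decision.
- L: BR = B, leader payoff 2.
- C: BR = M, leader payoff 9.
- R: BR = M, leader payoff 0.
Player II's induced payoffs are 2, 9, 0, so Player II commits to C. Subgame-perfect outcome: (M, C) with payoffs (9, 9).
For the simultaneous game, intersect best replies.
Player 1's best replies: L→B; C→M; R→M.
Player II's best replies: T→L; M→C; B→C.
The unique mutual best reply is (M, C), giving (9, 9).
Player 1 earns 9 sequentially versus 9 at the Nash outcome: unchanged.

unchanged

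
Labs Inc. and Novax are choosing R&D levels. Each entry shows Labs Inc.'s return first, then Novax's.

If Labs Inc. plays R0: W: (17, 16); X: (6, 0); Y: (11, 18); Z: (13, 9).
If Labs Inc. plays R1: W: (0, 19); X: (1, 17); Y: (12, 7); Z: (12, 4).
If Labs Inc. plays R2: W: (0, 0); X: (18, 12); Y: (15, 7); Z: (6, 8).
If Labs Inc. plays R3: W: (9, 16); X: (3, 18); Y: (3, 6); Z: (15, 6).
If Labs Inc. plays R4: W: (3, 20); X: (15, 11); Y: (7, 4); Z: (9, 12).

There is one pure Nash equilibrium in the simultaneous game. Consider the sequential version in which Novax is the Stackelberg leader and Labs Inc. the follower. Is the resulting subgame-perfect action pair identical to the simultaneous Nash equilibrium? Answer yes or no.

no

Labs Inc. best-responds to each possible Novax move:
- W: Labs Inc. compares 17, 0, 0, 9, 3 and picks R0; Novax would get 16.
- X: Labs Inc. compares 6, 1, 18, 3, 15 and picks R2; Novax would get 12.
- Y: Labs Inc. compares 11, 12, 15, 3, 7 and picks R2; Novax would get 7.
- Z: Labs Inc. compares 13, 12, 6, 15, 9 and picks R3; Novax would get 6.
Maximizing over 16, 12, 7, 6, Novax chooses W. Subgame-perfect outcome: (R0, W) with payoffs (17, 16).
Under simultaneous play:
Labs Inc.'s best replies: W→R0; X→R2; Y→R2; Z→R3.
Novax's best replies: R0→Y; R1→W; R2→X; R3→X; R4→W.
The unique mutual best reply is (R2, X), giving (18, 12).
Sequential outcome (R0, W) differs from the Nash profile (R2, X).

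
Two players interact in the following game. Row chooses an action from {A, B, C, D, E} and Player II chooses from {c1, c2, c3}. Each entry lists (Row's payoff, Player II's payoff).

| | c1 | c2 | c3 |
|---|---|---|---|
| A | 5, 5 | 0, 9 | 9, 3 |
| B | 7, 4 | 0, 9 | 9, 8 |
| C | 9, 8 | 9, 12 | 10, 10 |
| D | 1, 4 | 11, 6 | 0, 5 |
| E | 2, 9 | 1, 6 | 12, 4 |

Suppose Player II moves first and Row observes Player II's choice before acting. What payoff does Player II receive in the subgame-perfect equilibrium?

8

Work backward from Row's decision.
- c1 → Row plays C (best of 5, 7, 9, 1, 2); Player II gets 8.
- c2 → Row plays D (best of 0, 0, 9, 11, 1); Player II gets 6.
- c3 → Row plays E (best of 9, 9, 10, 0, 12); Player II gets 4.
Player II's induced payoffs are 8, 6, 4, so Player II commits to c1. Subgame-perfect outcome: (C, c1) with payoffs (9, 8).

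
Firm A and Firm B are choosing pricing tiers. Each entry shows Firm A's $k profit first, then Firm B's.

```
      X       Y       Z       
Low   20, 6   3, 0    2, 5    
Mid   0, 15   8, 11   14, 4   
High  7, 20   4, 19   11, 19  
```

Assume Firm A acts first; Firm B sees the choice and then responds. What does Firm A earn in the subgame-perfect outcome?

Firm B best-responds to each possible Firm A move:
- Low → Firm B plays X (best of 6, 0, 5); Firm A gets 20.
- Mid → Firm B plays X (best of 15, 11, 4); Firm A gets 0.
- High → Firm B plays X (best of 20, 19, 19); Firm A gets 7.
Among 20, 0, 7, the best is 20 at Low. Subgame-perfect outcome: (Low, X) with payoffs (20, 6).

20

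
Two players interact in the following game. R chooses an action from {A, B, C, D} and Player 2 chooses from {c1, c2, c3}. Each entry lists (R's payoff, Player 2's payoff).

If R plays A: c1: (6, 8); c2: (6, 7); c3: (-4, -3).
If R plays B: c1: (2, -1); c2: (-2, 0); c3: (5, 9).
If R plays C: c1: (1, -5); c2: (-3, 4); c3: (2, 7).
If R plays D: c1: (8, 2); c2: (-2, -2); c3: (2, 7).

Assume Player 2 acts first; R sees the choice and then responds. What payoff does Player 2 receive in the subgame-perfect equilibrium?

9

R best-responds to each possible Player 2 move:
- c1: R compares 6, 2, 1, 8 and picks D; Player 2 would get 2.
- c2: R compares 6, -2, -3, -2 and picks A; Player 2 would get 7.
- c3: R compares -4, 5, 2, 2 and picks B; Player 2 would get 9.
Player 2's induced payoffs are 2, 7, 9, so Player 2 commits to c3. Subgame-perfect outcome: (B, c3) with payoffs (5, 9).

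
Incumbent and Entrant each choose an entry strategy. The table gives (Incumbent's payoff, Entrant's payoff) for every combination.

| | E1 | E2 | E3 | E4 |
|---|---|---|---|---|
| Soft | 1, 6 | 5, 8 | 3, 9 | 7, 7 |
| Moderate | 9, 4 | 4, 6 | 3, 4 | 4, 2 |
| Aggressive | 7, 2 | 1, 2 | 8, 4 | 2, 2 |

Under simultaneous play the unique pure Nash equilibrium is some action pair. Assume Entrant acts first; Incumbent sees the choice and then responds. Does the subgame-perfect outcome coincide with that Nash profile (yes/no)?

Solve by backward induction (Entrant leads).
- E1 → Incumbent plays Moderate (best of 1, 9, 7); Entrant gets 4.
- E2 → Incumbent plays Soft (best of 5, 4, 1); Entrant gets 8.
- E3 → Incumbent plays Aggressive (best of 3, 3, 8); Entrant gets 4.
- E4 → Incumbent plays Soft (best of 7, 4, 2); Entrant gets 7.
Entrant's induced payoffs are 4, 8, 4, 7, so Entrant commits to E2. Subgame-perfect outcome: (Soft, E2) with payoffs (5, 8).
For the simultaneous game, intersect best replies.
Incumbent's best replies: E1→Moderate; E2→Soft; E3→Aggressive; E4→Soft.
Entrant's best replies: Soft→E3; Moderate→E2; Aggressive→E3.
The unique mutual best reply is (Aggressive, E3), giving (8, 4).
Sequential outcome (Soft, E2) differs from the Nash profile (Aggressive, E3).

no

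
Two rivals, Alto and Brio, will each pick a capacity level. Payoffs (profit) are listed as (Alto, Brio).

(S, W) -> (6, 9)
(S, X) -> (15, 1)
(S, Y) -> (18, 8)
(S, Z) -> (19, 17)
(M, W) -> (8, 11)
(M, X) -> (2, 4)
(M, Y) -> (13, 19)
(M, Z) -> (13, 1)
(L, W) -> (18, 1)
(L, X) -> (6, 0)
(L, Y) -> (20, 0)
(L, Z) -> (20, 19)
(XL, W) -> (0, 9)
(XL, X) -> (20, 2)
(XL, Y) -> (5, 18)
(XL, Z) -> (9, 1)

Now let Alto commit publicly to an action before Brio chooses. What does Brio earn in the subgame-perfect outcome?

19

Brio best-responds to each possible Alto move:
- S: BR = Z, leader payoff 19.
- M: BR = Y, leader payoff 13.
- L: BR = Z, leader payoff 20.
- XL: BR = Y, leader payoff 5.
Alto's induced payoffs are 19, 13, 20, 5, so Alto commits to L. Subgame-perfect outcome: (L, Z) with payoffs (20, 19).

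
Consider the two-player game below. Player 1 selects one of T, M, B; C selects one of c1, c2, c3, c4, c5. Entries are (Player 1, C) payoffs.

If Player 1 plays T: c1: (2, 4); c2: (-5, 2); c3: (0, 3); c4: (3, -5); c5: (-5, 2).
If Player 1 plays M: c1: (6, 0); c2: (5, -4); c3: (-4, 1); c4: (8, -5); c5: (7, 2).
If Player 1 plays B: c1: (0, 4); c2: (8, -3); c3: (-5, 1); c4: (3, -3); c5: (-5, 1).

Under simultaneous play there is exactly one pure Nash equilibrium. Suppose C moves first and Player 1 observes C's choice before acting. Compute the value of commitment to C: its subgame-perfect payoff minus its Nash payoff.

Backward induction with C moving first.
- c1 → Player 1 plays M (best of 2, 6, 0); C gets 0.
- c2 → Player 1 plays B (best of -5, 5, 8); C gets -3.
- c3 → Player 1 plays T (best of 0, -4, -5); C gets 3.
- c4 → Player 1 plays M (best of 3, 8, 3); C gets -5.
- c5 → Player 1 plays M (best of -5, 7, -5); C gets 2.
Maximizing over 0, -3, 3, -5, 2, C chooses c3. Subgame-perfect outcome: (T, c3) with payoffs (0, 3).
Under simultaneous play:
Player 1's best replies: c1→M; c2→B; c3→T; c4→M; c5→M.
C's best replies: T→c1; M→c5; B→c1.
Only (M, c5) has each player best-responding; Nash payoffs (7, 2).
C's commitment gain: 3 − 2 = 1.

1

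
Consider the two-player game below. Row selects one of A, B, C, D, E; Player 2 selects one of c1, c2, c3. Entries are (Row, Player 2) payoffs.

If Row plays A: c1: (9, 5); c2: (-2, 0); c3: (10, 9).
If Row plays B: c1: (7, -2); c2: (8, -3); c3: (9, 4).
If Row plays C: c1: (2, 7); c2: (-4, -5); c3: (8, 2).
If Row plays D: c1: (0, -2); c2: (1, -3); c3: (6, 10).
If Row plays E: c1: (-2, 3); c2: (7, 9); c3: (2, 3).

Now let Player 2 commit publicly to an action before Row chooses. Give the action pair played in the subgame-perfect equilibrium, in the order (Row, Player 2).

Solve by backward induction (Player 2 leads).
- c1: BR = A, leader payoff 5.
- c2: BR = B, leader payoff -3.
- c3: BR = A, leader payoff 9.
Player 2's induced payoffs are 5, -3, 9, so Player 2 commits to c3. Subgame-perfect outcome: (A, c3) with payoffs (10, 9).

(A, c3)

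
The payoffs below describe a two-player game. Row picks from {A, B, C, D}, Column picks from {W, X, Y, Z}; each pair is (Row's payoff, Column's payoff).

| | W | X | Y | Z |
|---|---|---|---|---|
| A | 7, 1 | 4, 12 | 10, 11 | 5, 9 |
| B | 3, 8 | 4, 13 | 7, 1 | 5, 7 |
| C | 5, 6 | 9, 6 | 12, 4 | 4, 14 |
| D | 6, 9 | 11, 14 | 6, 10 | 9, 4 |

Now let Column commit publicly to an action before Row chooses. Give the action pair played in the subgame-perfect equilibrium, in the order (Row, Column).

Solve by backward induction (Column leads).
- W: Row compares 7, 3, 5, 6 and picks A; Column would get 1.
- X: Row compares 4, 4, 9, 11 and picks D; Column would get 14.
- Y: Row compares 10, 7, 12, 6 and picks C; Column would get 4.
- Z: Row compares 5, 5, 4, 9 and picks D; Column would get 4.
Column's induced payoffs are 1, 14, 4, 4, so Column commits to X. Subgame-perfect outcome: (D, X) with payoffs (11, 14).

(D, X)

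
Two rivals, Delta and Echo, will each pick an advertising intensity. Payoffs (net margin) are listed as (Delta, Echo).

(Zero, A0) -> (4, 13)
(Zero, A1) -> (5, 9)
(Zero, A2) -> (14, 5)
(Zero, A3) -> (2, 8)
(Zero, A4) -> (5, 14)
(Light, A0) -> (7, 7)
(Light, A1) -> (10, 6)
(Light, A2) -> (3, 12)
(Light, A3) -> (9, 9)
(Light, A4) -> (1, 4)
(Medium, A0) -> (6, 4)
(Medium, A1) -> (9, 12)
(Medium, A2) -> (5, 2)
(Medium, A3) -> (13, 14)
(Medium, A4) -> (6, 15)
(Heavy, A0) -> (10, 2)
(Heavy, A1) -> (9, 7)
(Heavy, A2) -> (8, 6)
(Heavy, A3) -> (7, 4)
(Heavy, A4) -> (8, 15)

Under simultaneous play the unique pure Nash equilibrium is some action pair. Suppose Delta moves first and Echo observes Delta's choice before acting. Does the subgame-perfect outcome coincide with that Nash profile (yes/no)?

Backward induction with Delta moving first.
- Zero: BR = A4, leader payoff 5.
- Light: BR = A2, leader payoff 3.
- Medium: BR = A4, leader payoff 6.
- Heavy: BR = A4, leader payoff 8.
Delta's induced payoffs are 5, 3, 6, 8, so Delta commits to Heavy. Subgame-perfect outcome: (Heavy, A4) with payoffs (8, 15).
Now find the simultaneous Nash equilibrium.
Delta's best replies: A0→Heavy; A1→Light; A2→Zero; A3→Medium; A4→Heavy.
Echo's best replies: Zero→A4; Light→A2; Medium→A4; Heavy→A4.
Only (Heavy, A4) has each player best-responding; Nash payoffs (8, 15).
Sequential outcome (Heavy, A4) coincides with the Nash profile (Heavy, A4).

yes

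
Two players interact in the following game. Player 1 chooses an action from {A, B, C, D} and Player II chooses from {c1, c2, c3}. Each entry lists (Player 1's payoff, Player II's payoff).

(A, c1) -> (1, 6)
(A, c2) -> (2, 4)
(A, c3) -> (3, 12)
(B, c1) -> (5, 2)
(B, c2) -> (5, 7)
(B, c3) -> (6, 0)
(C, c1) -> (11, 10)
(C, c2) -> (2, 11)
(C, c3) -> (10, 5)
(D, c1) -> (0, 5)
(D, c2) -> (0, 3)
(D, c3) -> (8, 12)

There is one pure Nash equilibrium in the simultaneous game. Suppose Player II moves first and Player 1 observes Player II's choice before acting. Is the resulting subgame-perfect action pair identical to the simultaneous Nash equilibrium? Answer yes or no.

no

Solve by backward induction (Player II leads).
- c1: Player 1 compares 1, 5, 11, 0 and picks C; Player II would get 10.
- c2: Player 1 compares 2, 5, 2, 0 and picks B; Player II would get 7.
- c3: Player 1 compares 3, 6, 10, 8 and picks C; Player II would get 5.
Player II's induced payoffs are 10, 7, 5, so Player II commits to c1. Subgame-perfect outcome: (C, c1) with payoffs (11, 10).
Under simultaneous play:
Player 1's best replies: c1→C; c2→B; c3→C.
Player II's best replies: A→c3; B→c2; C→c2; D→c3.
The unique mutual best reply is (B, c2), giving (5, 7).
Sequential outcome (C, c1) differs from the Nash profile (B, c2).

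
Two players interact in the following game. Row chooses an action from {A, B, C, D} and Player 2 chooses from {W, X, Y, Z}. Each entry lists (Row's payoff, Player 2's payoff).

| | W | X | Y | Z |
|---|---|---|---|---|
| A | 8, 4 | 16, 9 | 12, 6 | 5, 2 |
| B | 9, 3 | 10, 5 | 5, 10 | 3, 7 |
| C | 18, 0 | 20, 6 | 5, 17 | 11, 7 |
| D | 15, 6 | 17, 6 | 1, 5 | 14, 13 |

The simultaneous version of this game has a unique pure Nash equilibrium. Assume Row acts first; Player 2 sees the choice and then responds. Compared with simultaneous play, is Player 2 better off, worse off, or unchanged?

Backward induction with Row moving first.
- A → Player 2 plays X (best of 4, 9, 6, 2); Row gets 16.
- B → Player 2 plays Y (best of 3, 5, 10, 7); Row gets 5.
- C → Player 2 plays Y (best of 0, 6, 17, 7); Row gets 5.
- D → Player 2 plays Z (best of 6, 6, 5, 13); Row gets 14.
Maximizing over 16, 5, 5, 14, Row chooses A. Subgame-perfect outcome: (A, X) with payoffs (16, 9).
Under simultaneous play:
Row's best replies: W→C; X→C; Y→A; Z→D.
Player 2's best replies: A→X; B→Y; C→Y; D→Z.
The unique mutual best reply is (D, Z), giving (14, 13).
Player 2 earns 9 sequentially versus 13 at the Nash outcome: worse off.

worse off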